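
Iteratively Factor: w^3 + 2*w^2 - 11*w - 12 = (w + 1)*(w^2 + w - 12) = (w + 1)*(w + 4)*(w - 3)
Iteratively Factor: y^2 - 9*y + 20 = (y - 5)*(y - 4)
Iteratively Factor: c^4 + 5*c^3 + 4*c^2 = (c)*(c^3 + 5*c^2 + 4*c) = c^2*(c^2 + 5*c + 4) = c^2*(c + 1)*(c + 4)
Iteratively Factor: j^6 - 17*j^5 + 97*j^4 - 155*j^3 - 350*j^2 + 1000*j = (j)*(j^5 - 17*j^4 + 97*j^3 - 155*j^2 - 350*j + 1000) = j*(j - 5)*(j^4 - 12*j^3 + 37*j^2 + 30*j - 200) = j*(j - 5)^2*(j^3 - 7*j^2 + 2*j + 40) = j*(j - 5)^3*(j^2 - 2*j - 8) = j*(j - 5)^3*(j - 4)*(j + 2)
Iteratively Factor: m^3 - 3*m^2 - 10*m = (m + 2)*(m^2 - 5*m) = (m - 5)*(m + 2)*(m)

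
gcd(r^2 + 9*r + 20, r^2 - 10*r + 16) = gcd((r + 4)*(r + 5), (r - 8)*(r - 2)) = 1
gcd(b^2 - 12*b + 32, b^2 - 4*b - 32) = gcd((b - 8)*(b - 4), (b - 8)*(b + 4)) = b - 8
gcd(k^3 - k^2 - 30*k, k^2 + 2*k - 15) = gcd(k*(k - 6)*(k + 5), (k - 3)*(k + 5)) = k + 5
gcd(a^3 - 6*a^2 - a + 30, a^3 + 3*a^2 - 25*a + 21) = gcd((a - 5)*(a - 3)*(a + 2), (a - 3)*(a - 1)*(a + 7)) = a - 3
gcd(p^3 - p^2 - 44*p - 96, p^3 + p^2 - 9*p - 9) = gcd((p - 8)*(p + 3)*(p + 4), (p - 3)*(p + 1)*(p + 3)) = p + 3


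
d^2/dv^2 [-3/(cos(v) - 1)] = 3*(cos(v) + 2)/(cos(v) - 1)^2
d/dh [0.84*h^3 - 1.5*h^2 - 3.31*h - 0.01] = 2.52*h^2 - 3.0*h - 3.31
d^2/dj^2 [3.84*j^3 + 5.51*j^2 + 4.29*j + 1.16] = 23.04*j + 11.02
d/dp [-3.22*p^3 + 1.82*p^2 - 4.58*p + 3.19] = -9.66*p^2 + 3.64*p - 4.58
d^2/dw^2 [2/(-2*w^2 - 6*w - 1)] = 8*(2*w^2 + 6*w - 2*(2*w + 3)^2 + 1)/(2*w^2 + 6*w + 1)^3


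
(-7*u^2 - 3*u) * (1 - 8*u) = 56*u^3 + 17*u^2 - 3*u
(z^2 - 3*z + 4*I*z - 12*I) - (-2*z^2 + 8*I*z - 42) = 3*z^2 - 3*z - 4*I*z + 42 - 12*I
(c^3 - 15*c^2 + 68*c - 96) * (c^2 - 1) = c^5 - 15*c^4 + 67*c^3 - 81*c^2 - 68*c + 96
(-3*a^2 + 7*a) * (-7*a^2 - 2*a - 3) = 21*a^4 - 43*a^3 - 5*a^2 - 21*a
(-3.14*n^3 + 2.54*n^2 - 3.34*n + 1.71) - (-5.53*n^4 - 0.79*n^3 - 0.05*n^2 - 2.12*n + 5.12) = 5.53*n^4 - 2.35*n^3 + 2.59*n^2 - 1.22*n - 3.41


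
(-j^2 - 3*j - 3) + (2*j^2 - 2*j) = j^2 - 5*j - 3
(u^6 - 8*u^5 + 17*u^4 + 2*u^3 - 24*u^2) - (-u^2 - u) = u^6 - 8*u^5 + 17*u^4 + 2*u^3 - 23*u^2 + u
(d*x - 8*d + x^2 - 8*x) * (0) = 0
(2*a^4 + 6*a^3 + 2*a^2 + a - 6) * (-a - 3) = -2*a^5 - 12*a^4 - 20*a^3 - 7*a^2 + 3*a + 18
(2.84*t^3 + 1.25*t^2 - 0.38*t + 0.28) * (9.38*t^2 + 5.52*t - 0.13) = 26.6392*t^5 + 27.4018*t^4 + 2.9664*t^3 + 0.3663*t^2 + 1.595*t - 0.0364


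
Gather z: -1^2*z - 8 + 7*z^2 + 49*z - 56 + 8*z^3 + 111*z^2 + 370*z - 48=8*z^3 + 118*z^2 + 418*z - 112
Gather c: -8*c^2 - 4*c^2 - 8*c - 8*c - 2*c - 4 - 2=-12*c^2 - 18*c - 6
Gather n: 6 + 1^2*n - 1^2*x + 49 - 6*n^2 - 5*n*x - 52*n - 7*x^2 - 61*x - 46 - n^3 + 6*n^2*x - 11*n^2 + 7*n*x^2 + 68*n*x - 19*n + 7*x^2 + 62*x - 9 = -n^3 + n^2*(6*x - 17) + n*(7*x^2 + 63*x - 70)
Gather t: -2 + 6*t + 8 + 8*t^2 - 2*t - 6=8*t^2 + 4*t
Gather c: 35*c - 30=35*c - 30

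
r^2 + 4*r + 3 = (r + 1)*(r + 3)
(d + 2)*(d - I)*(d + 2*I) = d^3 + 2*d^2 + I*d^2 + 2*d + 2*I*d + 4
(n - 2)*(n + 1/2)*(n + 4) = n^3 + 5*n^2/2 - 7*n - 4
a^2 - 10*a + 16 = (a - 8)*(a - 2)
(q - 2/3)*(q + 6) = q^2 + 16*q/3 - 4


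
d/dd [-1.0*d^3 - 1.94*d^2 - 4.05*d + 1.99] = -3.0*d^2 - 3.88*d - 4.05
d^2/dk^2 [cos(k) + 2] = -cos(k)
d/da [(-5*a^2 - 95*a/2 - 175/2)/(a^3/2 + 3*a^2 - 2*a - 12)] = 5*(2*a^4 + 38*a^3 + 227*a^2 + 516*a + 316)/(a^6 + 12*a^5 + 28*a^4 - 96*a^3 - 272*a^2 + 192*a + 576)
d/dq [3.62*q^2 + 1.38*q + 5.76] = 7.24*q + 1.38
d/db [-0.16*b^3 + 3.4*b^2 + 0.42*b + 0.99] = -0.48*b^2 + 6.8*b + 0.42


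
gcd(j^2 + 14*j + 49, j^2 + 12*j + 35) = j + 7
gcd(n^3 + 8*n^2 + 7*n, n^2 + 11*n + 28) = n + 7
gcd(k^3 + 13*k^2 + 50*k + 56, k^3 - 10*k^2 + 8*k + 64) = k + 2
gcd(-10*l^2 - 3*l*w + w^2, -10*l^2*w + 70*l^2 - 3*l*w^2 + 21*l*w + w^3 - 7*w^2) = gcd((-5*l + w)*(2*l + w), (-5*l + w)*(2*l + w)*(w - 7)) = -10*l^2 - 3*l*w + w^2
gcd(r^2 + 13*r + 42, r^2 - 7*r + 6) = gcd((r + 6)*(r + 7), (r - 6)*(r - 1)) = 1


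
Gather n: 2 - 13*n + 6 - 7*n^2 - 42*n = -7*n^2 - 55*n + 8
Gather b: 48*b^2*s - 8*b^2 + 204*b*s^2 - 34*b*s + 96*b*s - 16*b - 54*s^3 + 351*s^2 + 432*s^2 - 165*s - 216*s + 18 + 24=b^2*(48*s - 8) + b*(204*s^2 + 62*s - 16) - 54*s^3 + 783*s^2 - 381*s + 42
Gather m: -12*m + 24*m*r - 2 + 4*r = m*(24*r - 12) + 4*r - 2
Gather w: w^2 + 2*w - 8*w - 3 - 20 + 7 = w^2 - 6*w - 16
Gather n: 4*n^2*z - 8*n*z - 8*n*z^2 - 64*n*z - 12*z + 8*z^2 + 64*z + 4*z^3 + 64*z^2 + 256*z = 4*n^2*z + n*(-8*z^2 - 72*z) + 4*z^3 + 72*z^2 + 308*z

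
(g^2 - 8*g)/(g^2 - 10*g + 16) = g/(g - 2)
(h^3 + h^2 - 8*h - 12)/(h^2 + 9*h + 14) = (h^2 - h - 6)/(h + 7)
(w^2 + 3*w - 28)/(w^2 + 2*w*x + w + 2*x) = (w^2 + 3*w - 28)/(w^2 + 2*w*x + w + 2*x)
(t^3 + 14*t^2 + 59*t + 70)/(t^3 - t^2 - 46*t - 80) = (t + 7)/(t - 8)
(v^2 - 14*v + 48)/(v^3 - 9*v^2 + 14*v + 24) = (v - 8)/(v^2 - 3*v - 4)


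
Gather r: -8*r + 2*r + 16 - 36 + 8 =-6*r - 12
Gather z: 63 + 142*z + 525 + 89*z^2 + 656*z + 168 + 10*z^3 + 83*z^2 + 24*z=10*z^3 + 172*z^2 + 822*z + 756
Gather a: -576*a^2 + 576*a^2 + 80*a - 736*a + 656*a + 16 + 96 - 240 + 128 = 0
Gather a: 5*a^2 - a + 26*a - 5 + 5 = 5*a^2 + 25*a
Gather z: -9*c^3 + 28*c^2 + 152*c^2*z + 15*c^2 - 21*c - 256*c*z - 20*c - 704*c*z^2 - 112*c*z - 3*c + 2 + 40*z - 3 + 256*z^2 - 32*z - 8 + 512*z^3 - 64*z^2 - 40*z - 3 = -9*c^3 + 43*c^2 - 44*c + 512*z^3 + z^2*(192 - 704*c) + z*(152*c^2 - 368*c - 32) - 12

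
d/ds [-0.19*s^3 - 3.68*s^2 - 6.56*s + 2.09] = -0.57*s^2 - 7.36*s - 6.56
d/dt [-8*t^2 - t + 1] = -16*t - 1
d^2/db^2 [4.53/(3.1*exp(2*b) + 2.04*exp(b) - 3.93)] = (4.53*(6.2*exp(b) + 2.04)*(12.4*exp(b) + 4.08)*exp(b) - (56.172*exp(b) + 9.2412)*(3.1*exp(2*b) + 2.04*exp(b) - 3.93))*exp(b)/(3.1*exp(2*b) + 2.04*exp(b) - 3.93)^3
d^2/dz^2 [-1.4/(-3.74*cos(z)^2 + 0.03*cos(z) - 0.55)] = (-78.33056*(1 - cos(z)^2)^2 + 0.47124*cos(z)^3 - 27.64734*cos(z)^2 - 0.96558*cos(z) + 72.57348)/(3.74*cos(z)^2 - 0.03*cos(z) + 0.55)^3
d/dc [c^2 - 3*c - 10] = 2*c - 3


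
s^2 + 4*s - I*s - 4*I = (s + 4)*(s - I)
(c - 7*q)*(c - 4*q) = c^2 - 11*c*q + 28*q^2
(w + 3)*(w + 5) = w^2 + 8*w + 15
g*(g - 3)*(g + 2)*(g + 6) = g^4 + 5*g^3 - 12*g^2 - 36*g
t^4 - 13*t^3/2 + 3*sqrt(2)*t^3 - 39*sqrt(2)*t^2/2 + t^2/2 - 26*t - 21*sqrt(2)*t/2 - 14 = (t - 7)*(t + 1/2)*(t + sqrt(2))*(t + 2*sqrt(2))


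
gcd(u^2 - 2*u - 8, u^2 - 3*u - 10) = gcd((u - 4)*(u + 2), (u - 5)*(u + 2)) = u + 2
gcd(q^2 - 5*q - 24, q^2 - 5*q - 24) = q^2 - 5*q - 24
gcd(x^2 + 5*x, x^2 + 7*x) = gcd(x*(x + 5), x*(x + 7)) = x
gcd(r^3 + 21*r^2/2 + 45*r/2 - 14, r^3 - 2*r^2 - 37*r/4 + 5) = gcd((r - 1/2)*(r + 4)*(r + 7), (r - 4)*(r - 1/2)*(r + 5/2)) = r - 1/2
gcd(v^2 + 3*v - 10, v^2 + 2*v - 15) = v + 5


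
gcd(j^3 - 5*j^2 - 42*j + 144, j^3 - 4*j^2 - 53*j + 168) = j^2 - 11*j + 24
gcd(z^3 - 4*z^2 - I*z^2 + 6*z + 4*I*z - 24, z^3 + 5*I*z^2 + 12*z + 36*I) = z^2 - I*z + 6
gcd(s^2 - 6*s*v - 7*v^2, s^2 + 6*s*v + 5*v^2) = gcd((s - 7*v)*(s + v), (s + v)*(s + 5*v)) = s + v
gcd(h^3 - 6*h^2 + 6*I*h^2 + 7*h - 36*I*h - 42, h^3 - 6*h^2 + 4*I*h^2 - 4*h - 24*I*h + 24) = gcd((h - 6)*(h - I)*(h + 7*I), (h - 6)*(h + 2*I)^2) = h - 6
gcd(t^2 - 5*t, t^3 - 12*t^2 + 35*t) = t^2 - 5*t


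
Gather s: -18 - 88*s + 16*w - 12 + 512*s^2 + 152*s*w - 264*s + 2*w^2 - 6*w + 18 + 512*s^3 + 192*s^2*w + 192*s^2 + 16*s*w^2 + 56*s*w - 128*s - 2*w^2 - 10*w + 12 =512*s^3 + s^2*(192*w + 704) + s*(16*w^2 + 208*w - 480)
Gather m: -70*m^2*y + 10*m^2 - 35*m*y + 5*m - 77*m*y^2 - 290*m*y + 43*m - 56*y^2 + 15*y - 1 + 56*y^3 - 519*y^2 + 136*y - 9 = m^2*(10 - 70*y) + m*(-77*y^2 - 325*y + 48) + 56*y^3 - 575*y^2 + 151*y - 10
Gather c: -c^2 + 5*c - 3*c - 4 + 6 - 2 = -c^2 + 2*c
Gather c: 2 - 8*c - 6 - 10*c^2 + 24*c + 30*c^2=20*c^2 + 16*c - 4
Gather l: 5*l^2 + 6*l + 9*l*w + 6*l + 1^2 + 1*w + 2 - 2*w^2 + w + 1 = 5*l^2 + l*(9*w + 12) - 2*w^2 + 2*w + 4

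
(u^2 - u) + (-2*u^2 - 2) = -u^2 - u - 2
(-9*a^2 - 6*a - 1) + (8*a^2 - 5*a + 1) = -a^2 - 11*a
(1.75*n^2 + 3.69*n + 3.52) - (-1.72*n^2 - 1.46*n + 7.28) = 3.47*n^2 + 5.15*n - 3.76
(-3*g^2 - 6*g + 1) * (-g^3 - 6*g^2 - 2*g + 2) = 3*g^5 + 24*g^4 + 41*g^3 - 14*g + 2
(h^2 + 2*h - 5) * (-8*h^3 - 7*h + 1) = -8*h^5 - 16*h^4 + 33*h^3 - 13*h^2 + 37*h - 5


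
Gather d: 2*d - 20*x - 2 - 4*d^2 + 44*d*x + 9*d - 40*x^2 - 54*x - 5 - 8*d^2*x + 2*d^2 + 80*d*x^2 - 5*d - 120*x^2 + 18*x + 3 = d^2*(-8*x - 2) + d*(80*x^2 + 44*x + 6) - 160*x^2 - 56*x - 4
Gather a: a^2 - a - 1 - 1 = a^2 - a - 2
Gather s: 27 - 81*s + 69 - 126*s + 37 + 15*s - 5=128 - 192*s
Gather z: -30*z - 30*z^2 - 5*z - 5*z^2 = -35*z^2 - 35*z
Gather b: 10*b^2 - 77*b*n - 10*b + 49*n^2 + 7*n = 10*b^2 + b*(-77*n - 10) + 49*n^2 + 7*n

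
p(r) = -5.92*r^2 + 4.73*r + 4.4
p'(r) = 4.73 - 11.84*r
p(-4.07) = -112.92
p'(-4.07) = 52.92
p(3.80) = -63.11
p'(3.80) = -40.26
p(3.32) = -45.15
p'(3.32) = -34.58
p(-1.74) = -21.75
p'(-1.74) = 25.33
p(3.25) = -42.76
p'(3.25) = -33.75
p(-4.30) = -125.40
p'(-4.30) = 55.64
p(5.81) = -167.95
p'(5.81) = -64.06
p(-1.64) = -19.28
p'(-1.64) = 24.15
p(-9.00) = -517.69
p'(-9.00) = 111.29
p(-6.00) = -237.10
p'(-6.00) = 75.77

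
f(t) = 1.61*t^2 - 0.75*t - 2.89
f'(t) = 3.22*t - 0.75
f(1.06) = -1.88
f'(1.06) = 2.66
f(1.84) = 1.18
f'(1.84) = 5.17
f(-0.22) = -2.65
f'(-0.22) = -1.46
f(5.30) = 38.36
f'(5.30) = 16.32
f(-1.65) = 2.73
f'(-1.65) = -6.06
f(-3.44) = 18.74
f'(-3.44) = -11.83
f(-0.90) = -0.91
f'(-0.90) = -3.65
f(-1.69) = 2.98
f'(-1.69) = -6.19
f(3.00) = 9.35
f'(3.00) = 8.91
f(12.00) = 219.95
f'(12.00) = 37.89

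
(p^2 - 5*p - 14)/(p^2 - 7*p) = (p + 2)/p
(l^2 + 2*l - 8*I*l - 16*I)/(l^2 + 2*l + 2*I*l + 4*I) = (l - 8*I)/(l + 2*I)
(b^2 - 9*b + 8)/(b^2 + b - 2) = (b - 8)/(b + 2)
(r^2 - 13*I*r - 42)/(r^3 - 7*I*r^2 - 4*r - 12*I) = (r - 7*I)/(r^2 - I*r + 2)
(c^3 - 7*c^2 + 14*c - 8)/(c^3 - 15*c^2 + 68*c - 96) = (c^2 - 3*c + 2)/(c^2 - 11*c + 24)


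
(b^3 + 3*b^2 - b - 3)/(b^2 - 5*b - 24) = (b^2 - 1)/(b - 8)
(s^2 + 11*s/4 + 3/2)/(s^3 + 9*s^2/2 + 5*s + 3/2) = (4*s^2 + 11*s + 6)/(2*(2*s^3 + 9*s^2 + 10*s + 3))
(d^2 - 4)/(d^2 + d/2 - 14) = 2*(d^2 - 4)/(2*d^2 + d - 28)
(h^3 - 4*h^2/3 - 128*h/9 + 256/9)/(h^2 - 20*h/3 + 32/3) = (3*h^2 + 4*h - 32)/(3*(h - 4))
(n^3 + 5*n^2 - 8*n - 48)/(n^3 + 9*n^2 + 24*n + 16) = (n - 3)/(n + 1)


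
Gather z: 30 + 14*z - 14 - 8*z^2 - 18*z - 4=-8*z^2 - 4*z + 12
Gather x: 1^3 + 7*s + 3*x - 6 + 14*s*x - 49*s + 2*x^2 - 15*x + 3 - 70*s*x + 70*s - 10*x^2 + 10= 28*s - 8*x^2 + x*(-56*s - 12) + 8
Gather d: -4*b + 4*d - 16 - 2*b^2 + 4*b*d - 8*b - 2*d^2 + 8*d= -2*b^2 - 12*b - 2*d^2 + d*(4*b + 12) - 16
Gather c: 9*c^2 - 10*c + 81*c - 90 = 9*c^2 + 71*c - 90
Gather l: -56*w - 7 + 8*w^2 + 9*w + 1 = 8*w^2 - 47*w - 6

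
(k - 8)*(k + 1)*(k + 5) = k^3 - 2*k^2 - 43*k - 40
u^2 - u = u*(u - 1)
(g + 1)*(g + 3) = g^2 + 4*g + 3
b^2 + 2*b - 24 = (b - 4)*(b + 6)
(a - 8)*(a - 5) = a^2 - 13*a + 40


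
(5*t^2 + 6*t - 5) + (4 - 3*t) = 5*t^2 + 3*t - 1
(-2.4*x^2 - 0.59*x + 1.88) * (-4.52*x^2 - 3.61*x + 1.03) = 10.848*x^4 + 11.3308*x^3 - 8.8397*x^2 - 7.3945*x + 1.9364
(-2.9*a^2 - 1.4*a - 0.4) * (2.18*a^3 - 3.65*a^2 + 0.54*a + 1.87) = -6.322*a^5 + 7.533*a^4 + 2.672*a^3 - 4.719*a^2 - 2.834*a - 0.748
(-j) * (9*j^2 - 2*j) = -9*j^3 + 2*j^2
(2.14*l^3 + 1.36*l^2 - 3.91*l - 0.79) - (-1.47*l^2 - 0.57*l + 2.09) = 2.14*l^3 + 2.83*l^2 - 3.34*l - 2.88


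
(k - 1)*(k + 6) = k^2 + 5*k - 6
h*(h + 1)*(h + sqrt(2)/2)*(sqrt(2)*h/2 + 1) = sqrt(2)*h^4/2 + sqrt(2)*h^3/2 + 3*h^3/2 + sqrt(2)*h^2/2 + 3*h^2/2 + sqrt(2)*h/2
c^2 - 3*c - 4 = (c - 4)*(c + 1)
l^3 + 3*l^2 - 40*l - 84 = (l - 6)*(l + 2)*(l + 7)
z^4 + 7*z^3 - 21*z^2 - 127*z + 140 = (z - 4)*(z - 1)*(z + 5)*(z + 7)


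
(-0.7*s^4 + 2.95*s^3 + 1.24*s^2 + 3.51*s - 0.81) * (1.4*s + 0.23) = -0.98*s^5 + 3.969*s^4 + 2.4145*s^3 + 5.1992*s^2 - 0.3267*s - 0.1863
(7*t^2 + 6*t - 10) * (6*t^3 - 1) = 42*t^5 + 36*t^4 - 60*t^3 - 7*t^2 - 6*t + 10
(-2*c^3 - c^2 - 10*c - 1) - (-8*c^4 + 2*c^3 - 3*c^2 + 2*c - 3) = 8*c^4 - 4*c^3 + 2*c^2 - 12*c + 2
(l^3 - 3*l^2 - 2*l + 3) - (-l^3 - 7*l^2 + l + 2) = 2*l^3 + 4*l^2 - 3*l + 1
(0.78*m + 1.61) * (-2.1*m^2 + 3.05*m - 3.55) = -1.638*m^3 - 1.002*m^2 + 2.1415*m - 5.7155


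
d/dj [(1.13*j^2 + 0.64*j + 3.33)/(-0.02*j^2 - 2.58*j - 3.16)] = (-2.9026*j^2 - 7.0084*j + 6.569)/(0.0004*j^4 + 0.1032*j^3 + 6.7828*j^2 + 16.3056*j + 9.9856)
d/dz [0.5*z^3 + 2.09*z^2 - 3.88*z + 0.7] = 1.5*z^2 + 4.18*z - 3.88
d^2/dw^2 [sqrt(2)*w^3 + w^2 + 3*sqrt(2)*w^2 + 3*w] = 6*sqrt(2)*w + 2 + 6*sqrt(2)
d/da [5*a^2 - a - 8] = 10*a - 1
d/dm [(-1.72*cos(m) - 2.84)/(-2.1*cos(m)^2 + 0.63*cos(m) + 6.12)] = (3.612*cos(m)^2 + 11.928*cos(m) + 8.7372)*sin(m)/(4.41*cos(m)^4 - 2.646*cos(m)^3 - 25.3071*cos(m)^2 + 7.7112*cos(m) + 37.4544)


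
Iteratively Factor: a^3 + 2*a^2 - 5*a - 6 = (a + 3)*(a^2 - a - 2) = (a + 1)*(a + 3)*(a - 2)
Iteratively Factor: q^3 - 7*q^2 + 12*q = (q)*(q^2 - 7*q + 12) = q*(q - 4)*(q - 3)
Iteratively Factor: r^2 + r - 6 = (r - 2)*(r + 3)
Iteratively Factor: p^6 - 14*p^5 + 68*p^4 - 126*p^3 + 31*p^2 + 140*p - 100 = (p - 2)*(p^5 - 12*p^4 + 44*p^3 - 38*p^2 - 45*p + 50) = (p - 2)^2*(p^4 - 10*p^3 + 24*p^2 + 10*p - 25) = (p - 5)*(p - 2)^2*(p^3 - 5*p^2 - p + 5) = (p - 5)*(p - 2)^2*(p + 1)*(p^2 - 6*p + 5) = (p - 5)^2*(p - 2)^2*(p + 1)*(p - 1)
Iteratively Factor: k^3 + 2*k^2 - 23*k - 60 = (k + 3)*(k^2 - k - 20) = (k + 3)*(k + 4)*(k - 5)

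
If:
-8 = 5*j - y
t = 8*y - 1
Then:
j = y/5 - 8/5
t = 8*y - 1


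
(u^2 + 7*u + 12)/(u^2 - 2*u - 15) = (u + 4)/(u - 5)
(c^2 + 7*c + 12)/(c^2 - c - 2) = (c^2 + 7*c + 12)/(c^2 - c - 2)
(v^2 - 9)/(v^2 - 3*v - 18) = (v - 3)/(v - 6)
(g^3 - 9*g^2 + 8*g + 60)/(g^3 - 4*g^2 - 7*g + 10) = (g - 6)/(g - 1)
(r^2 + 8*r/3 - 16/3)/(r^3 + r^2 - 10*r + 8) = (r - 4/3)/(r^2 - 3*r + 2)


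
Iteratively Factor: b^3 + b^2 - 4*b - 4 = (b - 2)*(b^2 + 3*b + 2) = (b - 2)*(b + 1)*(b + 2)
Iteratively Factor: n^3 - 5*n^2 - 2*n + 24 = (n + 2)*(n^2 - 7*n + 12) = (n - 4)*(n + 2)*(n - 3)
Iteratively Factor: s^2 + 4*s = (s)*(s + 4)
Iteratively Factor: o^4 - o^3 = (o)*(o^3 - o^2) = o*(o - 1)*(o^2) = o^2*(o - 1)*(o)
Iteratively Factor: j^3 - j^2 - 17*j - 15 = (j - 5)*(j^2 + 4*j + 3) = (j - 5)*(j + 1)*(j + 3)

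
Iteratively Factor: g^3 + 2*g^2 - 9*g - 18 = (g - 3)*(g^2 + 5*g + 6) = (g - 3)*(g + 2)*(g + 3)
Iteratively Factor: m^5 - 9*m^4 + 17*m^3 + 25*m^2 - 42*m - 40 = (m - 4)*(m^4 - 5*m^3 - 3*m^2 + 13*m + 10) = (m - 4)*(m + 1)*(m^3 - 6*m^2 + 3*m + 10) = (m - 4)*(m + 1)^2*(m^2 - 7*m + 10) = (m - 5)*(m - 4)*(m + 1)^2*(m - 2)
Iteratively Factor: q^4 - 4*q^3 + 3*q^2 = (q)*(q^3 - 4*q^2 + 3*q) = q^2*(q^2 - 4*q + 3) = q^2*(q - 1)*(q - 3)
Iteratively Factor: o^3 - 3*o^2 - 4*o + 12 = (o - 3)*(o^2 - 4) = (o - 3)*(o - 2)*(o + 2)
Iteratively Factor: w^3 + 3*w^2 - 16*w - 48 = (w + 4)*(w^2 - w - 12) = (w - 4)*(w + 4)*(w + 3)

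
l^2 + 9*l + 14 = (l + 2)*(l + 7)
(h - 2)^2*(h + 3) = h^3 - h^2 - 8*h + 12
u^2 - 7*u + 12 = (u - 4)*(u - 3)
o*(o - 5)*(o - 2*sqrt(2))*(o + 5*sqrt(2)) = o^4 - 5*o^3 + 3*sqrt(2)*o^3 - 15*sqrt(2)*o^2 - 20*o^2 + 100*o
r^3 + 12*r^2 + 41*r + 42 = (r + 2)*(r + 3)*(r + 7)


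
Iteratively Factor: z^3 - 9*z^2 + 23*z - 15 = (z - 5)*(z^2 - 4*z + 3) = (z - 5)*(z - 1)*(z - 3)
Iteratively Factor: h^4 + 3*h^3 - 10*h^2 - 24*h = (h - 3)*(h^3 + 6*h^2 + 8*h) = h*(h - 3)*(h^2 + 6*h + 8) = h*(h - 3)*(h + 2)*(h + 4)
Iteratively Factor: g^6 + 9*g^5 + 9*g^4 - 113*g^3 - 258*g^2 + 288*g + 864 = (g + 3)*(g^5 + 6*g^4 - 9*g^3 - 86*g^2 + 288) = (g + 3)*(g + 4)*(g^4 + 2*g^3 - 17*g^2 - 18*g + 72) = (g + 3)*(g + 4)^2*(g^3 - 2*g^2 - 9*g + 18) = (g - 3)*(g + 3)*(g + 4)^2*(g^2 + g - 6) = (g - 3)*(g + 3)^2*(g + 4)^2*(g - 2)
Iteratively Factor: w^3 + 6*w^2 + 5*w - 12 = (w - 1)*(w^2 + 7*w + 12) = (w - 1)*(w + 4)*(w + 3)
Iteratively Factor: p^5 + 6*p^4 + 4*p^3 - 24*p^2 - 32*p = (p - 2)*(p^4 + 8*p^3 + 20*p^2 + 16*p) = (p - 2)*(p + 2)*(p^3 + 6*p^2 + 8*p) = (p - 2)*(p + 2)*(p + 4)*(p^2 + 2*p) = p*(p - 2)*(p + 2)*(p + 4)*(p + 2)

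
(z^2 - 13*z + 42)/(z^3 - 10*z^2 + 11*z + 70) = (z - 6)/(z^2 - 3*z - 10)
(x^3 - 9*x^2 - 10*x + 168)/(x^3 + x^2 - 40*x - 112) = (x - 6)/(x + 4)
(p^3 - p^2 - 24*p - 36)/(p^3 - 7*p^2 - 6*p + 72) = (p + 2)/(p - 4)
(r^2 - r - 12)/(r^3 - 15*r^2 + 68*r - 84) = (r^2 - r - 12)/(r^3 - 15*r^2 + 68*r - 84)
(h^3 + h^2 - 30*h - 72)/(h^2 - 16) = (h^2 - 3*h - 18)/(h - 4)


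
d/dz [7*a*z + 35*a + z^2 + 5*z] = 7*a + 2*z + 5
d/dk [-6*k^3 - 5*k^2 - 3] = 2*k*(-9*k - 5)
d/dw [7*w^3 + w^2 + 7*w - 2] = 21*w^2 + 2*w + 7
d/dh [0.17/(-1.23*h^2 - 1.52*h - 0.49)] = (0.4182*h + 0.2584)/(1.23*h^2 + 1.52*h + 0.49)^2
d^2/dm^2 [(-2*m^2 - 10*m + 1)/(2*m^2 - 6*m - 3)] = 8*(-16*m^3 - 6*m^2 - 54*m + 51)/(8*m^6 - 72*m^5 + 180*m^4 - 270*m^2 - 162*m - 27)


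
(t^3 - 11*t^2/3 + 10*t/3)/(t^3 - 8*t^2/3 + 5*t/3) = (t - 2)/(t - 1)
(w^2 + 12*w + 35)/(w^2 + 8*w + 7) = (w + 5)/(w + 1)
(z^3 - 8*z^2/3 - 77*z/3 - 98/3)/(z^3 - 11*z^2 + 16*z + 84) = (z + 7/3)/(z - 6)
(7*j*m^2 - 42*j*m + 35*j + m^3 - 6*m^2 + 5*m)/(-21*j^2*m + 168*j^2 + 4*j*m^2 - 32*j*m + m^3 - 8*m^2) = (-m^2 + 6*m - 5)/(3*j*m - 24*j - m^2 + 8*m)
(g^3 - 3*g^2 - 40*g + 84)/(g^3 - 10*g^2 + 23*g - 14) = (g + 6)/(g - 1)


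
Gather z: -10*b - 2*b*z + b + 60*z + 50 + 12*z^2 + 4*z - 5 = -9*b + 12*z^2 + z*(64 - 2*b) + 45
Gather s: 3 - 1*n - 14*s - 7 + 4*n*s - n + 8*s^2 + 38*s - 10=-2*n + 8*s^2 + s*(4*n + 24) - 14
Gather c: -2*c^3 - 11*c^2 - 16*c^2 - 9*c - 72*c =-2*c^3 - 27*c^2 - 81*c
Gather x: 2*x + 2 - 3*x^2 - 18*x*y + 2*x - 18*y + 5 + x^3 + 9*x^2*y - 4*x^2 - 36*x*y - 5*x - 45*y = x^3 + x^2*(9*y - 7) + x*(-54*y - 1) - 63*y + 7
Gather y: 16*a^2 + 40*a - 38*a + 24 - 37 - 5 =16*a^2 + 2*a - 18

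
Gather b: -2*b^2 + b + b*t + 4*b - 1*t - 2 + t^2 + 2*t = -2*b^2 + b*(t + 5) + t^2 + t - 2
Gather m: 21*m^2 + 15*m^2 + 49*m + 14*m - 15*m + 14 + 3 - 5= 36*m^2 + 48*m + 12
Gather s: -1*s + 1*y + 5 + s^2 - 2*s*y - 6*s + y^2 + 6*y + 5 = s^2 + s*(-2*y - 7) + y^2 + 7*y + 10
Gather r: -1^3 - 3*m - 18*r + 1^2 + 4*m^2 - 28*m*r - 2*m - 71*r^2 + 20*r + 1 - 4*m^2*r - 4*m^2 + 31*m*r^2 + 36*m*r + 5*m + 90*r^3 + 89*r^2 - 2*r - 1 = 90*r^3 + r^2*(31*m + 18) + r*(-4*m^2 + 8*m)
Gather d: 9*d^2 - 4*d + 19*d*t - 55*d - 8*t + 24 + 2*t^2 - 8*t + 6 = 9*d^2 + d*(19*t - 59) + 2*t^2 - 16*t + 30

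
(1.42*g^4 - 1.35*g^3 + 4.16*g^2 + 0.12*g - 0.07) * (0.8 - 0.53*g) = -0.7526*g^5 + 1.8515*g^4 - 3.2848*g^3 + 3.2644*g^2 + 0.1331*g - 0.056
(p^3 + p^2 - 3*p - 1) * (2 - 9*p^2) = -9*p^5 - 9*p^4 + 29*p^3 + 11*p^2 - 6*p - 2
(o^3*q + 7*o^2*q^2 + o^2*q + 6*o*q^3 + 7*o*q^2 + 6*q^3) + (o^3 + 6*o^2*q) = o^3*q + o^3 + 7*o^2*q^2 + 7*o^2*q + 6*o*q^3 + 7*o*q^2 + 6*q^3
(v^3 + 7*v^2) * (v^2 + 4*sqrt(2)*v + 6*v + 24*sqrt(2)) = v^5 + 4*sqrt(2)*v^4 + 13*v^4 + 42*v^3 + 52*sqrt(2)*v^3 + 168*sqrt(2)*v^2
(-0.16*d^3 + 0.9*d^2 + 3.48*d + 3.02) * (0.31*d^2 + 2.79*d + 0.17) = -0.0496*d^5 - 0.1674*d^4 + 3.5626*d^3 + 10.7984*d^2 + 9.0174*d + 0.5134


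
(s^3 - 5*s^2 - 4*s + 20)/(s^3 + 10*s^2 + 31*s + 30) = (s^2 - 7*s + 10)/(s^2 + 8*s + 15)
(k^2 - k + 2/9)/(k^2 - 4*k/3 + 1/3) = (k - 2/3)/(k - 1)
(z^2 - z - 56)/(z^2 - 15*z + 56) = (z + 7)/(z - 7)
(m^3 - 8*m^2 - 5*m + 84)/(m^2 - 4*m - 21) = m - 4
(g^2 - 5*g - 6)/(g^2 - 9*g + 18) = (g + 1)/(g - 3)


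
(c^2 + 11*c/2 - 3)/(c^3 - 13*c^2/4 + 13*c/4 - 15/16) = 8*(c + 6)/(8*c^2 - 22*c + 15)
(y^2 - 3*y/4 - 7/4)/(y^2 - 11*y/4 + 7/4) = (y + 1)/(y - 1)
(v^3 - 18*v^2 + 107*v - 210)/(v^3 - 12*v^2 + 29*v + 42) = (v - 5)/(v + 1)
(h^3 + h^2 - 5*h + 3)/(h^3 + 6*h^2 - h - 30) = (h^2 - 2*h + 1)/(h^2 + 3*h - 10)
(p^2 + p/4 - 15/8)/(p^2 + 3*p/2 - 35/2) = (8*p^2 + 2*p - 15)/(4*(2*p^2 + 3*p - 35))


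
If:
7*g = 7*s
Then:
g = s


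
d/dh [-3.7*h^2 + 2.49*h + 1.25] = 2.49 - 7.4*h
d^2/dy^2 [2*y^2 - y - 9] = 4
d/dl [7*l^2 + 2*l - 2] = 14*l + 2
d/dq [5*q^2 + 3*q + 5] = 10*q + 3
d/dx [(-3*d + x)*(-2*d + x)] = -5*d + 2*x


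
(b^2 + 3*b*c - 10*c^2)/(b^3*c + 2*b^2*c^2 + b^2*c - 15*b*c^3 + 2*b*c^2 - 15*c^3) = (b - 2*c)/(c*(b^2 - 3*b*c + b - 3*c))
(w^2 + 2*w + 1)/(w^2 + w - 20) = (w^2 + 2*w + 1)/(w^2 + w - 20)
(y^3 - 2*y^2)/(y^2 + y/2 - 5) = 2*y^2/(2*y + 5)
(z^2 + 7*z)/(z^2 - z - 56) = z/(z - 8)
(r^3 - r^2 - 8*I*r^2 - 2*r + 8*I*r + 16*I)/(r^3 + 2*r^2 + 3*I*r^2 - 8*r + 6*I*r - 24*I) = (r^2 + r*(1 - 8*I) - 8*I)/(r^2 + r*(4 + 3*I) + 12*I)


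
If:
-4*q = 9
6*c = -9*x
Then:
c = -3*x/2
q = -9/4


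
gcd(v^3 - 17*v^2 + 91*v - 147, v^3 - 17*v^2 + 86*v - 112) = v - 7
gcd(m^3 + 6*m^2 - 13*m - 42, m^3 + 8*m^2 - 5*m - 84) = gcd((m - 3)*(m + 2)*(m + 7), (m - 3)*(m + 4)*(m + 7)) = m^2 + 4*m - 21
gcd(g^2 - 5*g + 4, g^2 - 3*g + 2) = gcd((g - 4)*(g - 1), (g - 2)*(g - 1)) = g - 1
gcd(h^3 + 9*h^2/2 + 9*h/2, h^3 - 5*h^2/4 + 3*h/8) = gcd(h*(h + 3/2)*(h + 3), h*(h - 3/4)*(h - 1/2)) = h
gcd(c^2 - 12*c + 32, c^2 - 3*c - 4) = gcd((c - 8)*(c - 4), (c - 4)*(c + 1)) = c - 4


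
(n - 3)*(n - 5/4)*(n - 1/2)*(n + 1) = n^4 - 15*n^3/4 + 9*n^2/8 + 4*n - 15/8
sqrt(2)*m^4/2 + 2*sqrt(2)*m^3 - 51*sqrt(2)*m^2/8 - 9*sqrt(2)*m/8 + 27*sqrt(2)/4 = (m - 3/2)^2*(m + 6)*(sqrt(2)*m/2 + sqrt(2)/2)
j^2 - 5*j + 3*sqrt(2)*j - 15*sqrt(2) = (j - 5)*(j + 3*sqrt(2))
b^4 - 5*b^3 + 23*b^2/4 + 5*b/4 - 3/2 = (b - 3)*(b - 2)*(b - 1/2)*(b + 1/2)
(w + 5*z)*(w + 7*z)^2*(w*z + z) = w^4*z + 19*w^3*z^2 + w^3*z + 119*w^2*z^3 + 19*w^2*z^2 + 245*w*z^4 + 119*w*z^3 + 245*z^4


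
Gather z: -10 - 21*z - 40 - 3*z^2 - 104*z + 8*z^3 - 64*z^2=8*z^3 - 67*z^2 - 125*z - 50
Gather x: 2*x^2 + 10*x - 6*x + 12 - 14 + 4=2*x^2 + 4*x + 2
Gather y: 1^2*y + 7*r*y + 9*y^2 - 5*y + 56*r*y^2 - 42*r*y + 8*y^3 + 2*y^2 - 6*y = 8*y^3 + y^2*(56*r + 11) + y*(-35*r - 10)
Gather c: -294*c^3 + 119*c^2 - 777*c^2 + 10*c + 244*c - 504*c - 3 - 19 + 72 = -294*c^3 - 658*c^2 - 250*c + 50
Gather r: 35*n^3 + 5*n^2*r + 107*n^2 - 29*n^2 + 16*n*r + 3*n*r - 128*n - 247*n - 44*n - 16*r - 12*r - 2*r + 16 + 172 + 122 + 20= 35*n^3 + 78*n^2 - 419*n + r*(5*n^2 + 19*n - 30) + 330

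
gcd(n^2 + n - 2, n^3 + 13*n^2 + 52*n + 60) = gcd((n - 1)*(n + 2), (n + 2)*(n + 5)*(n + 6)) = n + 2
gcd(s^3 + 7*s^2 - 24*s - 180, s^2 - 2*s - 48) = s + 6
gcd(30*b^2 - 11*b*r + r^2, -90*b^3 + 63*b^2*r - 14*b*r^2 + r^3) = 30*b^2 - 11*b*r + r^2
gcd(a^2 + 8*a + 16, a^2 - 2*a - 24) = a + 4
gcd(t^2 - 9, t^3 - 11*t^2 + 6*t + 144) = t + 3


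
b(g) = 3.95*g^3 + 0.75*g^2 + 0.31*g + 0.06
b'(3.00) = 111.46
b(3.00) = 114.39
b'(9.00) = 973.66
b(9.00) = 2943.15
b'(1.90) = 45.94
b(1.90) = 30.45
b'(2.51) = 78.73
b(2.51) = 68.03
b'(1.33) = 23.27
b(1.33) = 11.09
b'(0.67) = 6.63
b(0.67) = 1.79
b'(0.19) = 1.02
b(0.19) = 0.17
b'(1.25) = 20.70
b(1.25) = 9.33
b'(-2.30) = 59.55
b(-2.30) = -44.75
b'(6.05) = 443.12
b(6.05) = 904.10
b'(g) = 11.85*g^2 + 1.5*g + 0.31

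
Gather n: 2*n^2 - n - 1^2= 2*n^2 - n - 1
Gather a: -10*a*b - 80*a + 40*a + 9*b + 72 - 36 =a*(-10*b - 40) + 9*b + 36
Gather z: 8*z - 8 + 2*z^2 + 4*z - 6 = 2*z^2 + 12*z - 14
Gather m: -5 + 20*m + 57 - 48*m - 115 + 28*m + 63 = 0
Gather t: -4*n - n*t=-n*t - 4*n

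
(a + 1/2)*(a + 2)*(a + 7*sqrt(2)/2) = a^3 + 5*a^2/2 + 7*sqrt(2)*a^2/2 + a + 35*sqrt(2)*a/4 + 7*sqrt(2)/2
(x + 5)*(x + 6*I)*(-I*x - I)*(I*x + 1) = x^4 + 6*x^3 + 5*I*x^3 + 11*x^2 + 30*I*x^2 + 36*x + 25*I*x + 30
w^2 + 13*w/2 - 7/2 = (w - 1/2)*(w + 7)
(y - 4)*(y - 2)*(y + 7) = y^3 + y^2 - 34*y + 56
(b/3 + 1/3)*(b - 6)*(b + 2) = b^3/3 - b^2 - 16*b/3 - 4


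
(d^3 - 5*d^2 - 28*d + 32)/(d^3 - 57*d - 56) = (d^2 + 3*d - 4)/(d^2 + 8*d + 7)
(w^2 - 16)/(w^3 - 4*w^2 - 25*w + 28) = (w - 4)/(w^2 - 8*w + 7)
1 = 1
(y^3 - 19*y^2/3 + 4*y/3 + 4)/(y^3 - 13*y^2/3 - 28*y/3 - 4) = (y - 1)/(y + 1)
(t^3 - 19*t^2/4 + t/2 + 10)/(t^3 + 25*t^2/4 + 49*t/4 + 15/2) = (t^2 - 6*t + 8)/(t^2 + 5*t + 6)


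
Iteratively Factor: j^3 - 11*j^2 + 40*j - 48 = (j - 4)*(j^2 - 7*j + 12) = (j - 4)*(j - 3)*(j - 4)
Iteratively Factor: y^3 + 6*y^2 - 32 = (y + 4)*(y^2 + 2*y - 8) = (y - 2)*(y + 4)*(y + 4)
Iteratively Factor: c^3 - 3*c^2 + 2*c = (c)*(c^2 - 3*c + 2) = c*(c - 2)*(c - 1)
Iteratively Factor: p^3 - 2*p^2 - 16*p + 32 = (p + 4)*(p^2 - 6*p + 8) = (p - 2)*(p + 4)*(p - 4)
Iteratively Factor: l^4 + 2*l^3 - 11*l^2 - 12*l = (l - 3)*(l^3 + 5*l^2 + 4*l) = l*(l - 3)*(l^2 + 5*l + 4) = l*(l - 3)*(l + 4)*(l + 1)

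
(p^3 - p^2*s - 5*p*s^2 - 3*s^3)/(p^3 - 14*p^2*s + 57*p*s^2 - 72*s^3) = (p^2 + 2*p*s + s^2)/(p^2 - 11*p*s + 24*s^2)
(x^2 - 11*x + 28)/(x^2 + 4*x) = (x^2 - 11*x + 28)/(x*(x + 4))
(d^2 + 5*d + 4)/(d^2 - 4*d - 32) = (d + 1)/(d - 8)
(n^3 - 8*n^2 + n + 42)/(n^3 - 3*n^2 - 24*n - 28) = (n - 3)/(n + 2)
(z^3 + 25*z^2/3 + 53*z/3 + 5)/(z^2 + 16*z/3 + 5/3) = z + 3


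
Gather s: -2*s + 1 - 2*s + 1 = 2 - 4*s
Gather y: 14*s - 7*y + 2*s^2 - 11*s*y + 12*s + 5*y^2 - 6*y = 2*s^2 + 26*s + 5*y^2 + y*(-11*s - 13)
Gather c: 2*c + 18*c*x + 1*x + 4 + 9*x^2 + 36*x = c*(18*x + 2) + 9*x^2 + 37*x + 4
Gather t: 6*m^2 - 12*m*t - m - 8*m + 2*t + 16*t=6*m^2 - 9*m + t*(18 - 12*m)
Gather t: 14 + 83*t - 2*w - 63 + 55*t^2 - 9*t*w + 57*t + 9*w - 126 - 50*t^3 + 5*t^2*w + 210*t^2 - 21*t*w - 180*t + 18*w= -50*t^3 + t^2*(5*w + 265) + t*(-30*w - 40) + 25*w - 175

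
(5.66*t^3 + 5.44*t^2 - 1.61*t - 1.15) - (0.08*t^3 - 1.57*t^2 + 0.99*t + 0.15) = 5.58*t^3 + 7.01*t^2 - 2.6*t - 1.3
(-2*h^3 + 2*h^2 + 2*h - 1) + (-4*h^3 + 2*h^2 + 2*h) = -6*h^3 + 4*h^2 + 4*h - 1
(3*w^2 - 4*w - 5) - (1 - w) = 3*w^2 - 3*w - 6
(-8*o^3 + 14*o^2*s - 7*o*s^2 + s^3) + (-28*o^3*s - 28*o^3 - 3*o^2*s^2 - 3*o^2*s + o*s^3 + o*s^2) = -28*o^3*s - 36*o^3 - 3*o^2*s^2 + 11*o^2*s + o*s^3 - 6*o*s^2 + s^3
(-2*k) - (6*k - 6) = 6 - 8*k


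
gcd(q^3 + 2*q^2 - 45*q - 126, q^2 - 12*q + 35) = q - 7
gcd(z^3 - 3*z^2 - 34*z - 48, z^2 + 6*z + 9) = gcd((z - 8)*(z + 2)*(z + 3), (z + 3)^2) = z + 3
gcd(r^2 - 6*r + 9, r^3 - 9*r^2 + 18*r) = r - 3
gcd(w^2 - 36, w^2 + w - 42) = w - 6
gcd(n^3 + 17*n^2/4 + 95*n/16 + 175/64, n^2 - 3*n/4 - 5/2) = n + 5/4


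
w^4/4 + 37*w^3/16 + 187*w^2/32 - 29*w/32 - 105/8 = (w/4 + 1)*(w - 5/4)*(w + 3)*(w + 7/2)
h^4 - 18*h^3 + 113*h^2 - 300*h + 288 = (h - 8)*(h - 4)*(h - 3)^2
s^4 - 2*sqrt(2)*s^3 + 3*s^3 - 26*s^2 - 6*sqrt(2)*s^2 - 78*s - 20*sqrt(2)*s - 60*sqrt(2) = (s + 3)*(s - 5*sqrt(2))*(s + sqrt(2))*(s + 2*sqrt(2))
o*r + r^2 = r*(o + r)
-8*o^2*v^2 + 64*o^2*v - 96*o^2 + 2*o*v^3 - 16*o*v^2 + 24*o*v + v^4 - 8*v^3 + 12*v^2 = (-2*o + v)*(4*o + v)*(v - 6)*(v - 2)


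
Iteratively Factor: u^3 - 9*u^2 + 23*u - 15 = (u - 3)*(u^2 - 6*u + 5) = (u - 5)*(u - 3)*(u - 1)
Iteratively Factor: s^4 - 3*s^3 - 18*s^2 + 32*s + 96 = (s + 2)*(s^3 - 5*s^2 - 8*s + 48) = (s + 2)*(s + 3)*(s^2 - 8*s + 16) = (s - 4)*(s + 2)*(s + 3)*(s - 4)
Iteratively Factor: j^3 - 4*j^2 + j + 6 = (j - 3)*(j^2 - j - 2) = (j - 3)*(j + 1)*(j - 2)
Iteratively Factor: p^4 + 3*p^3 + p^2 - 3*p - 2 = (p + 2)*(p^3 + p^2 - p - 1) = (p - 1)*(p + 2)*(p^2 + 2*p + 1) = (p - 1)*(p + 1)*(p + 2)*(p + 1)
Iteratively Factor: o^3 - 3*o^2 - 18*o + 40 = (o - 5)*(o^2 + 2*o - 8) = (o - 5)*(o - 2)*(o + 4)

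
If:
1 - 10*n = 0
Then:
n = 1/10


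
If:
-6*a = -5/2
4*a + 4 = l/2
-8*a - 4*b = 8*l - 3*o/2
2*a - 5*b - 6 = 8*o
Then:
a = 5/12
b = -3039/158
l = 34/3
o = 2696/237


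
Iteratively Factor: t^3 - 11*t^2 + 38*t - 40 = (t - 4)*(t^2 - 7*t + 10) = (t - 5)*(t - 4)*(t - 2)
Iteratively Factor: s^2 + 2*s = (s + 2)*(s)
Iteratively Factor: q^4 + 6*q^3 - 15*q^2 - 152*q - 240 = (q + 3)*(q^3 + 3*q^2 - 24*q - 80) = (q + 3)*(q + 4)*(q^2 - q - 20) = (q + 3)*(q + 4)^2*(q - 5)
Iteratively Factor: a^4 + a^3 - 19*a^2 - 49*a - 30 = (a + 2)*(a^3 - a^2 - 17*a - 15) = (a - 5)*(a + 2)*(a^2 + 4*a + 3) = (a - 5)*(a + 1)*(a + 2)*(a + 3)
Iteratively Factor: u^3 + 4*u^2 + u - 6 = (u + 3)*(u^2 + u - 2) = (u + 2)*(u + 3)*(u - 1)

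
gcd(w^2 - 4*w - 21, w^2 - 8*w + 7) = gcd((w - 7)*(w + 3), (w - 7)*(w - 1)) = w - 7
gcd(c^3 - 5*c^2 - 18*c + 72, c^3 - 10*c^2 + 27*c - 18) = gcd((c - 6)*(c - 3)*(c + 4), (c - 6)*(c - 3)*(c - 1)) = c^2 - 9*c + 18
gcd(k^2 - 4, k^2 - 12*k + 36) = 1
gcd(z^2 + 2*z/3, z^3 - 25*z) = z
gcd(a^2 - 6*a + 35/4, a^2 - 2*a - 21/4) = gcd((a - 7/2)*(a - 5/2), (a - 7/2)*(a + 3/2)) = a - 7/2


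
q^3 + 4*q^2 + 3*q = q*(q + 1)*(q + 3)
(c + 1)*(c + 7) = c^2 + 8*c + 7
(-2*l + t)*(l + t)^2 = -2*l^3 - 3*l^2*t + t^3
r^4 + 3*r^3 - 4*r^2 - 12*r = r*(r - 2)*(r + 2)*(r + 3)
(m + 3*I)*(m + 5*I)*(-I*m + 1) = -I*m^3 + 9*m^2 + 23*I*m - 15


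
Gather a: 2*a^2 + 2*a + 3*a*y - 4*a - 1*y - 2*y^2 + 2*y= 2*a^2 + a*(3*y - 2) - 2*y^2 + y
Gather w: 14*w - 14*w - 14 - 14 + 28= 0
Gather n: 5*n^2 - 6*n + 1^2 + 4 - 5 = 5*n^2 - 6*n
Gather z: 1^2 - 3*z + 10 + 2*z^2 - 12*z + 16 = 2*z^2 - 15*z + 27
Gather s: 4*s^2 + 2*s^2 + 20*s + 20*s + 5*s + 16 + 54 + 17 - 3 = 6*s^2 + 45*s + 84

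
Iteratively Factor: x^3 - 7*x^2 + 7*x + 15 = (x - 5)*(x^2 - 2*x - 3) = (x - 5)*(x + 1)*(x - 3)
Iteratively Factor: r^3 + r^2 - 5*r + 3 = (r - 1)*(r^2 + 2*r - 3) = (r - 1)^2*(r + 3)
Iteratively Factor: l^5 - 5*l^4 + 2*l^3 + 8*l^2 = (l + 1)*(l^4 - 6*l^3 + 8*l^2) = l*(l + 1)*(l^3 - 6*l^2 + 8*l) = l*(l - 4)*(l + 1)*(l^2 - 2*l) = l*(l - 4)*(l - 2)*(l + 1)*(l)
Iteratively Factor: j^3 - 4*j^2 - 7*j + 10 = (j - 5)*(j^2 + j - 2) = (j - 5)*(j + 2)*(j - 1)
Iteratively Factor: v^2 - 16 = (v + 4)*(v - 4)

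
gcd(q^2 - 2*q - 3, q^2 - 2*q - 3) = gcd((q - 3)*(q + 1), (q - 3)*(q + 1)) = q^2 - 2*q - 3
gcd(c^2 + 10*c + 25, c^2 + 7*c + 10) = c + 5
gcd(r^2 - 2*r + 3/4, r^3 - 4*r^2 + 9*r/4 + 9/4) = r - 3/2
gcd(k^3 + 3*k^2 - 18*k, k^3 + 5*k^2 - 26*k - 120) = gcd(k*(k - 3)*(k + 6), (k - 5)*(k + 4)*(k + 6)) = k + 6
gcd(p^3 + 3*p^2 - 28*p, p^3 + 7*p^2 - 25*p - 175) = p + 7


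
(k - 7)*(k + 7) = k^2 - 49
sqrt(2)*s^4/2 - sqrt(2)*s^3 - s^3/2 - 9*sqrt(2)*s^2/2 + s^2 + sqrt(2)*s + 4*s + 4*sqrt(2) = (s - 4)*(s - sqrt(2))*(s + sqrt(2)/2)*(sqrt(2)*s/2 + sqrt(2))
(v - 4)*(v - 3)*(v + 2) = v^3 - 5*v^2 - 2*v + 24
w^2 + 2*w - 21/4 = (w - 3/2)*(w + 7/2)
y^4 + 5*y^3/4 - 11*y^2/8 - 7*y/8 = y*(y - 1)*(y + 1/2)*(y + 7/4)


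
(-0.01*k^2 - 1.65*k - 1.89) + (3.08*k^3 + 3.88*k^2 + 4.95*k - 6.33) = 3.08*k^3 + 3.87*k^2 + 3.3*k - 8.22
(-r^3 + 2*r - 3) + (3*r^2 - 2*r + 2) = -r^3 + 3*r^2 - 1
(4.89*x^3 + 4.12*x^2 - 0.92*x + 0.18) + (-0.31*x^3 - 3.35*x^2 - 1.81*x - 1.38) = 4.58*x^3 + 0.77*x^2 - 2.73*x - 1.2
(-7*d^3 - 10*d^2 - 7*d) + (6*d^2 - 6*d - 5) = -7*d^3 - 4*d^2 - 13*d - 5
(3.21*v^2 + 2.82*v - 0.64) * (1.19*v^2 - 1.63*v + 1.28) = 3.8199*v^4 - 1.8765*v^3 - 1.2494*v^2 + 4.6528*v - 0.8192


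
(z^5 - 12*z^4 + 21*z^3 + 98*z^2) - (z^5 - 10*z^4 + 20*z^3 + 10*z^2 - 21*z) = -2*z^4 + z^3 + 88*z^2 + 21*z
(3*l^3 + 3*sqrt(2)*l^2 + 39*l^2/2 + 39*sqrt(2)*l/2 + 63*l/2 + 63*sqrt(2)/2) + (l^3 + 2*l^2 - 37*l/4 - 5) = 4*l^3 + 3*sqrt(2)*l^2 + 43*l^2/2 + 89*l/4 + 39*sqrt(2)*l/2 - 5 + 63*sqrt(2)/2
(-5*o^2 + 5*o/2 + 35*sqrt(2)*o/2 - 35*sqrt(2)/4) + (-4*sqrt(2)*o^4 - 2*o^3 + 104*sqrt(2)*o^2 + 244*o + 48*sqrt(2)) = -4*sqrt(2)*o^4 - 2*o^3 - 5*o^2 + 104*sqrt(2)*o^2 + 35*sqrt(2)*o/2 + 493*o/2 + 157*sqrt(2)/4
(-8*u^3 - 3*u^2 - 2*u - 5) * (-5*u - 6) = 40*u^4 + 63*u^3 + 28*u^2 + 37*u + 30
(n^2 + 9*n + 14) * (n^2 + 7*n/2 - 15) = n^4 + 25*n^3/2 + 61*n^2/2 - 86*n - 210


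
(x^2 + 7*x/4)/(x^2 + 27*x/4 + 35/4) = x/(x + 5)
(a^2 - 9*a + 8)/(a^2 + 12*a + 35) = (a^2 - 9*a + 8)/(a^2 + 12*a + 35)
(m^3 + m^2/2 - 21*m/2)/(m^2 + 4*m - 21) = m*(2*m + 7)/(2*(m + 7))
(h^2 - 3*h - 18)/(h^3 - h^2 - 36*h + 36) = (h + 3)/(h^2 + 5*h - 6)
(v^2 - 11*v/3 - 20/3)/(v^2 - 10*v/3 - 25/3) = (3*v + 4)/(3*v + 5)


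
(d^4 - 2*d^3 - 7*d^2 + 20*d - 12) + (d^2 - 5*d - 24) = d^4 - 2*d^3 - 6*d^2 + 15*d - 36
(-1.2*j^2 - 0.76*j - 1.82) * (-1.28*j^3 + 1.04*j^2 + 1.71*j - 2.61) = 1.536*j^5 - 0.2752*j^4 - 0.5128*j^3 - 0.0604000000000005*j^2 - 1.1286*j + 4.7502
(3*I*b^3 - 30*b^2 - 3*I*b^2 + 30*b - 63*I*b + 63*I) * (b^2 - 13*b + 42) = 3*I*b^5 - 30*b^4 - 42*I*b^4 + 420*b^3 + 102*I*b^3 - 1650*b^2 + 756*I*b^2 + 1260*b - 3465*I*b + 2646*I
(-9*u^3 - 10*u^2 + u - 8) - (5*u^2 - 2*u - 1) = -9*u^3 - 15*u^2 + 3*u - 7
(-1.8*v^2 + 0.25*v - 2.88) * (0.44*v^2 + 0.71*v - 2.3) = -0.792*v^4 - 1.168*v^3 + 3.0503*v^2 - 2.6198*v + 6.624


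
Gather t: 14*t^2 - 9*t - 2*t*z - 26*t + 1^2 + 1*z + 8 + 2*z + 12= 14*t^2 + t*(-2*z - 35) + 3*z + 21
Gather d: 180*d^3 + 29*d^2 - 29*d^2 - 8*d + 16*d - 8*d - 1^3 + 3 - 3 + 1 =180*d^3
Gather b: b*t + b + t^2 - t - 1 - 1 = b*(t + 1) + t^2 - t - 2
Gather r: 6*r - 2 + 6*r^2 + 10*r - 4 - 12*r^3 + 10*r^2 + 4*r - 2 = -12*r^3 + 16*r^2 + 20*r - 8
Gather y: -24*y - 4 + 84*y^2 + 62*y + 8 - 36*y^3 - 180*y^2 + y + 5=-36*y^3 - 96*y^2 + 39*y + 9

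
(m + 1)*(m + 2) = m^2 + 3*m + 2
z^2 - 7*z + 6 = (z - 6)*(z - 1)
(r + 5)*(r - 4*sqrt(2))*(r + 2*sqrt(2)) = r^3 - 2*sqrt(2)*r^2 + 5*r^2 - 16*r - 10*sqrt(2)*r - 80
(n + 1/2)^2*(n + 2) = n^3 + 3*n^2 + 9*n/4 + 1/2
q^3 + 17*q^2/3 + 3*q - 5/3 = (q - 1/3)*(q + 1)*(q + 5)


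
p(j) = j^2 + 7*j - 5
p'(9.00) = 25.00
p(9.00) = 139.00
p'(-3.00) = 1.00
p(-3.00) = -17.00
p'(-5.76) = -4.52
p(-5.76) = -12.14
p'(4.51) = 16.02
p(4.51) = 46.91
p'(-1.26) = 4.48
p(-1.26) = -12.23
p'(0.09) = 7.18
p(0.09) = -4.36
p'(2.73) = 12.46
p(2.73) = 21.56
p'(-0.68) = 5.64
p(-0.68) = -9.30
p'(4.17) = 15.34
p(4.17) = 41.58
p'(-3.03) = 0.94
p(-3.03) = -17.03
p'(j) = 2*j + 7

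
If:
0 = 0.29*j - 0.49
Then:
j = 1.69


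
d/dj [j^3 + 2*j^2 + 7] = j*(3*j + 4)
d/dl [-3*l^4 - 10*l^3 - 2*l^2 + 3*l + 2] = -12*l^3 - 30*l^2 - 4*l + 3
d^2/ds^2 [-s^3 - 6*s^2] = -6*s - 12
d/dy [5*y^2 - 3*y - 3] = 10*y - 3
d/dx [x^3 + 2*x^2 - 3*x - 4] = 3*x^2 + 4*x - 3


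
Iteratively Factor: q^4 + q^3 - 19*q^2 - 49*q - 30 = (q + 3)*(q^3 - 2*q^2 - 13*q - 10) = (q + 2)*(q + 3)*(q^2 - 4*q - 5) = (q + 1)*(q + 2)*(q + 3)*(q - 5)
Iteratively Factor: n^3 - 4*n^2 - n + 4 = (n - 4)*(n^2 - 1) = (n - 4)*(n + 1)*(n - 1)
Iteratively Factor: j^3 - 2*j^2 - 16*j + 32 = (j - 4)*(j^2 + 2*j - 8) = (j - 4)*(j + 4)*(j - 2)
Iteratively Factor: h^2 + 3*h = (h)*(h + 3)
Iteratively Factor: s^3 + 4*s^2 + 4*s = (s + 2)*(s^2 + 2*s) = s*(s + 2)*(s + 2)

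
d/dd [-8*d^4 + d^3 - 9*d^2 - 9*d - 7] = -32*d^3 + 3*d^2 - 18*d - 9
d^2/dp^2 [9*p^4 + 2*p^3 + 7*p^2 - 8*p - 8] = 108*p^2 + 12*p + 14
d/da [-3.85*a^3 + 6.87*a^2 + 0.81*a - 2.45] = -11.55*a^2 + 13.74*a + 0.81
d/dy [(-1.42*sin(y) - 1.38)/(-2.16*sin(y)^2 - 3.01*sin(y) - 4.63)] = (-3.0672*sin(y)^2 - 5.9616*sin(y) + 2.4208)*cos(y)/(4.6656*sin(y)^4 + 13.0032*sin(y)^3 + 29.0617*sin(y)^2 + 27.8726*sin(y) + 21.4369)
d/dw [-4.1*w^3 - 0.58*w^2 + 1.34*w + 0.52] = -12.3*w^2 - 1.16*w + 1.34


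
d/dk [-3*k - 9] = -3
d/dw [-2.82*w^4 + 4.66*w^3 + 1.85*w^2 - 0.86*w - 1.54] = -11.28*w^3 + 13.98*w^2 + 3.7*w - 0.86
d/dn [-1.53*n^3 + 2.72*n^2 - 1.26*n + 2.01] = -4.59*n^2 + 5.44*n - 1.26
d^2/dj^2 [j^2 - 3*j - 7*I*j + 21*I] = 2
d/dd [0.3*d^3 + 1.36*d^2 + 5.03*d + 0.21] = 0.9*d^2 + 2.72*d + 5.03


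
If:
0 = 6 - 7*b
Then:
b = 6/7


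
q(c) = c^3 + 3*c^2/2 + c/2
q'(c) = 3*c^2 + 3*c + 1/2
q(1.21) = 4.57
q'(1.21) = 8.52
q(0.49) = 0.72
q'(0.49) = 2.69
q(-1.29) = -0.30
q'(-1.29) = 1.62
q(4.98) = 163.20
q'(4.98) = 89.84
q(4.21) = 103.31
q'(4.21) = 66.30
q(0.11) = 0.07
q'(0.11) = 0.87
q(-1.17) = -0.13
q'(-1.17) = 1.10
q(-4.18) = -48.92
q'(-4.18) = 40.38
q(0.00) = 0.00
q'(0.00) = 0.50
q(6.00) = 273.00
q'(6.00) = 126.50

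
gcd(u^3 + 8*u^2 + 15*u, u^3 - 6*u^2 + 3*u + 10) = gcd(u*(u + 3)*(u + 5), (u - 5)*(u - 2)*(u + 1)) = 1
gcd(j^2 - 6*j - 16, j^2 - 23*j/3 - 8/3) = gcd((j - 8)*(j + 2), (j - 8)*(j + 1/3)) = j - 8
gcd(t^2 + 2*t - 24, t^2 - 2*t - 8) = t - 4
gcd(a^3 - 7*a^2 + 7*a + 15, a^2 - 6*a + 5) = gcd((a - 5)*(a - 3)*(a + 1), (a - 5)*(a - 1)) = a - 5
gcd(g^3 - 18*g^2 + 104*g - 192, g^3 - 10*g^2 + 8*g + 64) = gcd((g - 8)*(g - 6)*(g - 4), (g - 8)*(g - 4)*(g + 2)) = g^2 - 12*g + 32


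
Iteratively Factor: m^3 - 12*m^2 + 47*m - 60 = (m - 3)*(m^2 - 9*m + 20) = (m - 5)*(m - 3)*(m - 4)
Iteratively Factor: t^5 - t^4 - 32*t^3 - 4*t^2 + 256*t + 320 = (t + 2)*(t^4 - 3*t^3 - 26*t^2 + 48*t + 160) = (t + 2)*(t + 4)*(t^3 - 7*t^2 + 2*t + 40) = (t + 2)^2*(t + 4)*(t^2 - 9*t + 20) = (t - 5)*(t + 2)^2*(t + 4)*(t - 4)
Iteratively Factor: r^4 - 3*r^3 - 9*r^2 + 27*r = (r - 3)*(r^3 - 9*r) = (r - 3)^2*(r^2 + 3*r) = (r - 3)^2*(r + 3)*(r)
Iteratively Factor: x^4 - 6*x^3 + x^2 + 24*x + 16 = (x - 4)*(x^3 - 2*x^2 - 7*x - 4) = (x - 4)*(x + 1)*(x^2 - 3*x - 4) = (x - 4)^2*(x + 1)*(x + 1)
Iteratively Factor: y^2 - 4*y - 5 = (y + 1)*(y - 5)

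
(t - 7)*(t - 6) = t^2 - 13*t + 42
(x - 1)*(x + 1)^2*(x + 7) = x^4 + 8*x^3 + 6*x^2 - 8*x - 7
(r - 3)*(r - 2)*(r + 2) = r^3 - 3*r^2 - 4*r + 12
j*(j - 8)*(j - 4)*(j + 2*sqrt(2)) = j^4 - 12*j^3 + 2*sqrt(2)*j^3 - 24*sqrt(2)*j^2 + 32*j^2 + 64*sqrt(2)*j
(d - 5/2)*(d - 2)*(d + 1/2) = d^3 - 4*d^2 + 11*d/4 + 5/2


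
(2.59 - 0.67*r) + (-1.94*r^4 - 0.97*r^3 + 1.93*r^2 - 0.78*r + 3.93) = -1.94*r^4 - 0.97*r^3 + 1.93*r^2 - 1.45*r + 6.52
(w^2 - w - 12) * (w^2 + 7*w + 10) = w^4 + 6*w^3 - 9*w^2 - 94*w - 120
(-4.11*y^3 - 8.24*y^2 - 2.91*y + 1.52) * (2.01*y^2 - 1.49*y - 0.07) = -8.2611*y^5 - 10.4385*y^4 + 6.7162*y^3 + 7.9679*y^2 - 2.0611*y - 0.1064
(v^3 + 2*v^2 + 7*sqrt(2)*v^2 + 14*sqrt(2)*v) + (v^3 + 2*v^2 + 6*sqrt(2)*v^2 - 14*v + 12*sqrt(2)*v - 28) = 2*v^3 + 4*v^2 + 13*sqrt(2)*v^2 - 14*v + 26*sqrt(2)*v - 28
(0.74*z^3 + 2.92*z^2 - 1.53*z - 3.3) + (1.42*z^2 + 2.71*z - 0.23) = 0.74*z^3 + 4.34*z^2 + 1.18*z - 3.53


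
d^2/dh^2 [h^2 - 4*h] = 2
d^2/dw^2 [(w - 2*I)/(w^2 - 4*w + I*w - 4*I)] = 2*((w - 2*I)*(2*w - 4 + I)^2 + (-3*w + 4 + I)*(w^2 - 4*w + I*w - 4*I))/(w^2 - 4*w + I*w - 4*I)^3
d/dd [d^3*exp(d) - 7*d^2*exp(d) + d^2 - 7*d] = d^3*exp(d) - 4*d^2*exp(d) - 14*d*exp(d) + 2*d - 7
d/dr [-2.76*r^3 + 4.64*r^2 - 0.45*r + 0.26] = -8.28*r^2 + 9.28*r - 0.45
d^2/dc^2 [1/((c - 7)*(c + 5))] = 2*((c - 7)^2 + (c - 7)*(c + 5) + (c + 5)^2)/((c - 7)^3*(c + 5)^3)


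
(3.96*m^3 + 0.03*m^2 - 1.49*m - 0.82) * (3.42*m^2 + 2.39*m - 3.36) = 13.5432*m^5 + 9.567*m^4 - 18.3297*m^3 - 6.4663*m^2 + 3.0466*m + 2.7552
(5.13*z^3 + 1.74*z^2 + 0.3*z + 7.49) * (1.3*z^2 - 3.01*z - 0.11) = 6.669*z^5 - 13.1793*z^4 - 5.4117*z^3 + 8.6426*z^2 - 22.5779*z - 0.8239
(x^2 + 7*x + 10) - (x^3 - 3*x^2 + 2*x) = -x^3 + 4*x^2 + 5*x + 10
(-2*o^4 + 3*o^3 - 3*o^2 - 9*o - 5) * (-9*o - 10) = 18*o^5 - 7*o^4 - 3*o^3 + 111*o^2 + 135*o + 50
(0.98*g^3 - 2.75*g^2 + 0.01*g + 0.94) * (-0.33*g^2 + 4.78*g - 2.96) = -0.3234*g^5 + 5.5919*g^4 - 16.0491*g^3 + 7.8776*g^2 + 4.4636*g - 2.7824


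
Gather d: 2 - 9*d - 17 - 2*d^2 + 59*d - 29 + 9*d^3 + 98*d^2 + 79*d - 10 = 9*d^3 + 96*d^2 + 129*d - 54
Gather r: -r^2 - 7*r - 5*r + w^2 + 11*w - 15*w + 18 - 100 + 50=-r^2 - 12*r + w^2 - 4*w - 32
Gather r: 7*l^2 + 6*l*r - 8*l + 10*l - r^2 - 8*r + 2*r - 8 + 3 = 7*l^2 + 2*l - r^2 + r*(6*l - 6) - 5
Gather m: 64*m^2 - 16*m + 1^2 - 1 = 64*m^2 - 16*m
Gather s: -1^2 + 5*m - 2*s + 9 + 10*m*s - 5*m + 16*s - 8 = s*(10*m + 14)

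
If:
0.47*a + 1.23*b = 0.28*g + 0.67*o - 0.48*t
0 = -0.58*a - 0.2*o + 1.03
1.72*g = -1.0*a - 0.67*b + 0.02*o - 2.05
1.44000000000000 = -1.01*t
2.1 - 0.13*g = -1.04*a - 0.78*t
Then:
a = -1.25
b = 5.27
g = -2.41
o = 8.78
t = -1.43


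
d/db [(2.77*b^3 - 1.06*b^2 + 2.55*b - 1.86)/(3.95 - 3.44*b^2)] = (-9.5288*b^4 + 41.5965*b^2 - 21.1708*b + 10.0725)/(11.8336*b^4 - 27.176*b^2 + 15.6025)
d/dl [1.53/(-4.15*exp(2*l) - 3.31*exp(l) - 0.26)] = (12.699*exp(l) + 5.0643)*exp(l)/(4.15*exp(2*l) + 3.31*exp(l) + 0.26)^2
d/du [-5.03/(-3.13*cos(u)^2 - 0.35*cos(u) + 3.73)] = (31.4878*cos(u) + 1.7605)*sin(u)/(3.13*cos(u)^2 + 0.35*cos(u) - 3.73)^2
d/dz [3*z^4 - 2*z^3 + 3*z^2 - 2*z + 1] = 12*z^3 - 6*z^2 + 6*z - 2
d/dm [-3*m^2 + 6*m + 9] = 6 - 6*m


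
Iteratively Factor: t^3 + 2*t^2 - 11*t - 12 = (t + 4)*(t^2 - 2*t - 3) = (t - 3)*(t + 4)*(t + 1)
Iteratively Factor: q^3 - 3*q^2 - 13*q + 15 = (q - 5)*(q^2 + 2*q - 3) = (q - 5)*(q + 3)*(q - 1)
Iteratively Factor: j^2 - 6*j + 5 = (j - 5)*(j - 1)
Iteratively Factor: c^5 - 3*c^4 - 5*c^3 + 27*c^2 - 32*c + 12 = (c + 3)*(c^4 - 6*c^3 + 13*c^2 - 12*c + 4) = (c - 1)*(c + 3)*(c^3 - 5*c^2 + 8*c - 4) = (c - 1)^2*(c + 3)*(c^2 - 4*c + 4) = (c - 2)*(c - 1)^2*(c + 3)*(c - 2)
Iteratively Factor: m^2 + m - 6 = (m + 3)*(m - 2)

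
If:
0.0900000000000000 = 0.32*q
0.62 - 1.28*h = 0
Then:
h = 0.48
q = 0.28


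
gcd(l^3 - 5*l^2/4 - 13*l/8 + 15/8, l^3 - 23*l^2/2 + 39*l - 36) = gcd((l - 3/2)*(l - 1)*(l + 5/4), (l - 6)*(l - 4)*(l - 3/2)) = l - 3/2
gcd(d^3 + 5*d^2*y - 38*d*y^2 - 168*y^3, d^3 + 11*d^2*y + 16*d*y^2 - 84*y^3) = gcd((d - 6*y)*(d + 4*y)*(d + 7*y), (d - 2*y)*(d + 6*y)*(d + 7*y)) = d + 7*y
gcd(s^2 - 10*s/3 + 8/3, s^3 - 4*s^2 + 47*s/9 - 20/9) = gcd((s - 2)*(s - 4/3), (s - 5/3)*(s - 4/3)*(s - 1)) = s - 4/3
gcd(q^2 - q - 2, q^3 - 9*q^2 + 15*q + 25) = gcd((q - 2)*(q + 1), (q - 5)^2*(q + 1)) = q + 1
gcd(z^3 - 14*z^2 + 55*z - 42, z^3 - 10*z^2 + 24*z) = z - 6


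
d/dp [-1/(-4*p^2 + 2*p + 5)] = 2*(1 - 4*p)/(-4*p^2 + 2*p + 5)^2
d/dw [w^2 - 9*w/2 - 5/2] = 2*w - 9/2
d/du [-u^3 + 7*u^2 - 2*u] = -3*u^2 + 14*u - 2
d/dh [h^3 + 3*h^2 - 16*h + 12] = 3*h^2 + 6*h - 16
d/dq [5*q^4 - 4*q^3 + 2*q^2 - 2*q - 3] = 20*q^3 - 12*q^2 + 4*q - 2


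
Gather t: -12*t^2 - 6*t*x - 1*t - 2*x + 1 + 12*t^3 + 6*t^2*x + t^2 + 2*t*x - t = 12*t^3 + t^2*(6*x - 11) + t*(-4*x - 2) - 2*x + 1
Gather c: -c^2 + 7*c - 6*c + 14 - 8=-c^2 + c + 6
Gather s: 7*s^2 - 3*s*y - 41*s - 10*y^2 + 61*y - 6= 7*s^2 + s*(-3*y - 41) - 10*y^2 + 61*y - 6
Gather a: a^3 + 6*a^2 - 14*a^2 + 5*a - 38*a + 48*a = a^3 - 8*a^2 + 15*a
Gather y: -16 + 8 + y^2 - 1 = y^2 - 9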